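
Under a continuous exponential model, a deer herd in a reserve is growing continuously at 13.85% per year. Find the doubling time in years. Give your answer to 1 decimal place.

doubling time ≈ 5.0 years

doubling time = ln(2) / |r| = 0.69315 / 0.1385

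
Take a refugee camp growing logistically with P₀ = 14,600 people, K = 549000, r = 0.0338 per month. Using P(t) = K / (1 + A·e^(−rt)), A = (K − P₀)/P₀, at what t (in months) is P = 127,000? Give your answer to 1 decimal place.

t ≈ 71.0 months

A = (549000 − 14600)/14600 = 36.60274
127000 = 549000/(1 + 36.60274·e^(−0.0338t)) → 1 + 36.60274·e^(−0.0338t) = 4.32283
e^(−0.0338t) = 0.090781 → t = ln(11.01552)/0.0338 = 2.3993/0.0338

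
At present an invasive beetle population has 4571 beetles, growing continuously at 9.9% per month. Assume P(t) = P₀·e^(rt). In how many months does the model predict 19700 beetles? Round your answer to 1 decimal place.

19700 = 4571 · e^(0.099·t)
t = ln(19700/4571) / 0.099 = ln(4.30978) / 0.099 = 1.46089 / 0.099

t ≈ 14.8 months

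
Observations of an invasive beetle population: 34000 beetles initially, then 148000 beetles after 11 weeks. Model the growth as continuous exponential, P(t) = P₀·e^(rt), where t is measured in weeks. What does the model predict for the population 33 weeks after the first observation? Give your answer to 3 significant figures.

≈ 2,800,000 beetles

r = ln(148000/34000) / 11 ≈ 0.133714 per week
P(33) = 34000 · e^(0.133714·33) = 34000 · 82.47995 ≈ 2804318.34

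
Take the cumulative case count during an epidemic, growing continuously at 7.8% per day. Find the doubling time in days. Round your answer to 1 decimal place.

doubling time ≈ 8.9 days

doubling time = ln(2) / |r| = 0.69315 / 0.078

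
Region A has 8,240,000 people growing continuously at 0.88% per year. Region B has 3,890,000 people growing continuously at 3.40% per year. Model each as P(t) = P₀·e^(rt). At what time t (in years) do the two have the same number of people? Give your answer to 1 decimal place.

8240000·e^(0.0088t) = 3890000·e^(0.034t)
8240000/3890000 = e^((0.034 − 0.0088)t) → ln(2.11825) = 0.0252·t
t = 0.75059 / 0.0252

t ≈ 29.8 years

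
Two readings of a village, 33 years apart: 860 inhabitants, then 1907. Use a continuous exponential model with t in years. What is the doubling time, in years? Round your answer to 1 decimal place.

r = ln(1907/860) / 33 = ln(2.21744) / 33 ≈ 0.024132 per year
doubling time = ln 2 / |r| = 0.69315 / 0.024132

doubling time ≈ 28.7 years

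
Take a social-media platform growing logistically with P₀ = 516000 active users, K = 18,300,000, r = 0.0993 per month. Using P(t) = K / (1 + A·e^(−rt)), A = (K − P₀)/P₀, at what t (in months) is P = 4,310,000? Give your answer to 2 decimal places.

t ≈ 23.79 months

A = (18300000 − 516000)/516000 = 34.46512
4310000 = 18300000/(1 + 34.46512·e^(−0.0993t)) → 1 + 34.46512·e^(−0.0993t) = 4.24594
e^(−0.0993t) = 0.09418 → t = ln(10.61792)/0.0993 = 2.36254/0.0993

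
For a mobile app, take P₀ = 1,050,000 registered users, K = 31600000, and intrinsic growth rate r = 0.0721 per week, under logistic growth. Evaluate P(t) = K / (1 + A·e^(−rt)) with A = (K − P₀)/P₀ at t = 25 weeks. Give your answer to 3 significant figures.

A = (31600000 − 1050000)/1050000 = 29.09524
P(25) = 31600000 / (1 + 29.09524·e^(−0.0721·25)) = 31600000 / (1 + 29.09524·0.164886)
= 31600000 / 5.7974 ≈ 5450717.41

≈ 5,450,000 registered users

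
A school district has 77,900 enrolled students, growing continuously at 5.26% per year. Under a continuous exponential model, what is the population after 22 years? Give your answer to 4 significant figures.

≈ 247,800 enrolled students

P(22) = 77900 · e^(0.0526·22) = 77900 · e^(1.1572)
= 77900 · 3.18101 ≈ 247800.99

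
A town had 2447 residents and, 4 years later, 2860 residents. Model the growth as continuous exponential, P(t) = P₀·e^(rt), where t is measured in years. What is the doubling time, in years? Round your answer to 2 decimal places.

r = ln(2860/2447) / 4 = ln(1.16878) / 4 ≈ 0.03899 per year
doubling time = ln 2 / |r| = 0.69315 / 0.03899

doubling time ≈ 17.78 years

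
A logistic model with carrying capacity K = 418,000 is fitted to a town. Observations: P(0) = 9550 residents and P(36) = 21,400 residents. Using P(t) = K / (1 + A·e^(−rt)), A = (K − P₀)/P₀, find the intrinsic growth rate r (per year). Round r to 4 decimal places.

A = (418000 − 9550)/9550 = 42.76963
21400 = 418000/(1 + 42.76963·e^(−r·36)) → e^(−36r) = (19.53271 − 1)/42.76963 = 0.433315
r = −ln(0.433315)/36 = 0.83629/36

r ≈ 0.0232 per year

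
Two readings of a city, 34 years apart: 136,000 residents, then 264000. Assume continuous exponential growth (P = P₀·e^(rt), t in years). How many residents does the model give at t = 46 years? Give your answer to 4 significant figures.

r = ln(264000/136000) / 34 ≈ 0.019509 per year
P(46) = 136000 · e^(0.019509·46) = 136000 · 2.45321 ≈ 333636.79

≈ 333,600 residents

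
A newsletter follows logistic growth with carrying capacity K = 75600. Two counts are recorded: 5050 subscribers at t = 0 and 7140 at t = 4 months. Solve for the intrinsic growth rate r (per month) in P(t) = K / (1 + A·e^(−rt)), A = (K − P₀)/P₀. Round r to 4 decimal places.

r ≈ 0.0941 per month

A = (75600 − 5050)/5050 = 13.9703
7140 = 75600/(1 + 13.9703·e^(−r·4)) → e^(−4r) = (10.58824 − 1)/13.9703 = 0.68633
r = −ln(0.68633)/4 = 0.3764/4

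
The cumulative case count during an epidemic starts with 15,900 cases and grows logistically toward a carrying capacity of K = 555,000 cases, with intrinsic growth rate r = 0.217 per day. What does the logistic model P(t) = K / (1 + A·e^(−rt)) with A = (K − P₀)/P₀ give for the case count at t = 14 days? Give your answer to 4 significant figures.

≈ 211,400 cases

A = (555000 − 15900)/15900 = 33.90566
P(14) = 555000 / (1 + 33.90566·e^(−0.217·14)) = 555000 / (1 + 33.90566·0.047931)
= 555000 / 2.62512 ≈ 211418.87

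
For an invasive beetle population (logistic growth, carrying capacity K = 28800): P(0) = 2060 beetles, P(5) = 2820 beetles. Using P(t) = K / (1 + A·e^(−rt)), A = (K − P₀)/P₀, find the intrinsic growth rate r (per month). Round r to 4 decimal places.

A = (28800 − 2060)/2060 = 12.98058
2820 = 28800/(1 + 12.98058·e^(−r·5)) → e^(−5r) = (10.21277 − 1)/12.98058 = 0.709734
r = −ln(0.709734)/5 = 0.34286/5

r ≈ 0.0686 per month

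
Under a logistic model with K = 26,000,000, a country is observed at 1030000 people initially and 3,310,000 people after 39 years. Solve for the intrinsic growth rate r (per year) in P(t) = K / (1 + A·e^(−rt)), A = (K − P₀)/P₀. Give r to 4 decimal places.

r ≈ 0.0324 per year

A = (26000000 − 1030000)/1030000 = 24.24272
3310000 = 26000000/(1 + 24.24272·e^(−r·39)) → e^(−39r) = (7.85498 − 1)/24.24272 = 0.282765
r = −ln(0.282765)/39 = 1.26314/39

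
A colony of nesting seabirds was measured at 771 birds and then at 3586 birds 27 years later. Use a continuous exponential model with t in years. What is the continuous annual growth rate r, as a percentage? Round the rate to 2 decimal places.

3586 = 771 · e^(r·27)
e^(27r) = 3586/771 = 4.6511
r = ln(4.6511) / 27 = 1.5371 / 27

r ≈ 5.69% per year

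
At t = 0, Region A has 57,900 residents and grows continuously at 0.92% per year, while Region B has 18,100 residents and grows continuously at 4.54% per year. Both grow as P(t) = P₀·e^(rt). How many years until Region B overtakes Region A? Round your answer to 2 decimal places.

57900·e^(0.0092t) = 18100·e^(0.0454t)
57900/18100 = e^((0.0454 − 0.0092)t) → ln(3.1989) = 0.0362·t
t = 1.16281 / 0.0362

t ≈ 32.12 years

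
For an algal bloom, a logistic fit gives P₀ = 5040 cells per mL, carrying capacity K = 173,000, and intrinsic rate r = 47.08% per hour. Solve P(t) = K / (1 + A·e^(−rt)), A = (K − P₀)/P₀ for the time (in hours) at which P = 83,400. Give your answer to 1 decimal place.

A = (173000 − 5040)/5040 = 33.3254
83400 = 173000/(1 + 33.3254·e^(−0.4708t)) → 1 + 33.3254·e^(−0.4708t) = 2.07434
e^(−0.4708t) = 0.032238 → t = ln(31.0194)/0.4708 = 3.43461/0.4708

t ≈ 7.3 hours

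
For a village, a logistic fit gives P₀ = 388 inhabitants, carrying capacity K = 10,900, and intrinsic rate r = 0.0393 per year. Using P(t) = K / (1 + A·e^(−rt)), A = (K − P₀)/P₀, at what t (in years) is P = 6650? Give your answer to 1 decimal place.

t ≈ 95.3 years

A = (10900 − 388)/388 = 27.09278
6650 = 10900/(1 + 27.09278·e^(−0.0393t)) → 1 + 27.09278·e^(−0.0393t) = 1.6391
e^(−0.0393t) = 0.023589 → t = ln(42.39224)/0.0393 = 3.74697/0.0393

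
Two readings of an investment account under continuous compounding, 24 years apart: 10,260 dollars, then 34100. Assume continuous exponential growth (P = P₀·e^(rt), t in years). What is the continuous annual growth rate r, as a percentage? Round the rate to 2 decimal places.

34100 = 10260 · e^(r·24)
e^(24r) = 34100/10260 = 3.32359
r = ln(3.32359) / 24 = 1.20104 / 24

r ≈ 5.00% per year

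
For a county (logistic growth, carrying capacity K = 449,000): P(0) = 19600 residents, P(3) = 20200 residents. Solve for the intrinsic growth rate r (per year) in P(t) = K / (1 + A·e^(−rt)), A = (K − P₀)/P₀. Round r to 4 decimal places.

A = (449000 − 19600)/19600 = 21.90816
20200 = 449000/(1 + 21.90816·e^(−r·3)) → e^(−3r) = (22.22772 − 1)/21.90816 = 0.968941
r = −ln(0.968941)/3 = 0.03155/3

r ≈ 0.0105 per year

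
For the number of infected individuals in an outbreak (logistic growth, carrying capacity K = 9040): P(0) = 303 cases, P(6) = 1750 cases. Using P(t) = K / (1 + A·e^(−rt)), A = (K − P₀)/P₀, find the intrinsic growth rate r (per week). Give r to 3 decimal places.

r ≈ 0.322 per week

A = (9040 − 303)/303 = 28.83498
1750 = 9040/(1 + 28.83498·e^(−r·6)) → e^(−6r) = (5.16571 − 1)/28.83498 = 0.144467
r = −ln(0.144467)/6 = 1.9347/6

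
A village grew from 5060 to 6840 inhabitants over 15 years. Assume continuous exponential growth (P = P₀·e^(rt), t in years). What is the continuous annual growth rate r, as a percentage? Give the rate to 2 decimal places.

r ≈ 2.01% per year

6840 = 5060 · e^(r·15)
e^(15r) = 6840/5060 = 1.35178
r = ln(1.35178) / 15 = 0.30142 / 15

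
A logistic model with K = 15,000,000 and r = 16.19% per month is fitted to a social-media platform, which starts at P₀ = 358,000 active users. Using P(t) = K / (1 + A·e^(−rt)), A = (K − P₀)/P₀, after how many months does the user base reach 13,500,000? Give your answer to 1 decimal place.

A = (15000000 − 358000)/358000 = 40.89944
13500000 = 15000000/(1 + 40.89944·e^(−0.1619t)) → 1 + 40.89944·e^(−0.1619t) = 1.11111
e^(−0.1619t) = 0.002717 → t = ln(368.09497)/0.1619 = 5.90834/0.1619

t ≈ 36.5 months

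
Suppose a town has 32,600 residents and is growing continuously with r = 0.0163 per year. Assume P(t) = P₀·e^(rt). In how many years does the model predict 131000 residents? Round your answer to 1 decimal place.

t ≈ 85.3 years

131000 = 32600 · e^(0.0163·t)
t = ln(131000/32600) / 0.0163 = ln(4.0184) / 0.0163 = 1.39089 / 0.0163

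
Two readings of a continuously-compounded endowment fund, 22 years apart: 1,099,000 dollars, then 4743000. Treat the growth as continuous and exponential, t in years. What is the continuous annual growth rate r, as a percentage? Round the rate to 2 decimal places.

r ≈ 6.65% per year

4743000 = 1099000 · e^(r·22)
e^(22r) = 4743000/1099000 = 4.31574
r = ln(4.31574) / 22 = 1.46227 / 22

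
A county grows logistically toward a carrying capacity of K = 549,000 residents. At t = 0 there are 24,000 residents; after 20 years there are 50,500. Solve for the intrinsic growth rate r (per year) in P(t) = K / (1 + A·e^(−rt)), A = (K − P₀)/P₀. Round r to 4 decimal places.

A = (549000 − 24000)/24000 = 21.875
50500 = 549000/(1 + 21.875·e^(−r·20)) → e^(−20r) = (10.87129 − 1)/21.875 = 0.451259
r = −ln(0.451259)/20 = 0.79571/20

r ≈ 0.0398 per year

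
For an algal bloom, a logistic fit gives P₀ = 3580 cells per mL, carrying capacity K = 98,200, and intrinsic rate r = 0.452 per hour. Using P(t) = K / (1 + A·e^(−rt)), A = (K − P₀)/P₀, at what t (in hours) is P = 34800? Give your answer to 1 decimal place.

t ≈ 5.9 hours

A = (98200 − 3580)/3580 = 26.43017
34800 = 98200/(1 + 26.43017·e^(−0.452t)) → 1 + 26.43017·e^(−0.452t) = 2.82184
e^(−0.452t) = 0.06893 → t = ln(14.50741)/0.452 = 2.67466/0.452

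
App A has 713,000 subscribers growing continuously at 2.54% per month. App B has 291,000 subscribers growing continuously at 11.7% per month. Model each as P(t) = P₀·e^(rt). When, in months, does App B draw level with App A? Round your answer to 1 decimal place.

713000·e^(0.0254t) = 291000·e^(0.117t)
713000/291000 = e^((0.117 − 0.0254)t) → ln(2.45017) = 0.0916·t
t = 0.89616 / 0.0916

t ≈ 9.8 months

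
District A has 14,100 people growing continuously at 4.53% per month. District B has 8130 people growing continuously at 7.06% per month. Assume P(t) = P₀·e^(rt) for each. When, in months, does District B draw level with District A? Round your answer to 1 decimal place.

14100·e^(0.0453t) = 8130·e^(0.0706t)
14100/8130 = e^((0.0706 − 0.0453)t) → ln(1.73432) = 0.0253·t
t = 0.55061 / 0.0253

t ≈ 21.8 months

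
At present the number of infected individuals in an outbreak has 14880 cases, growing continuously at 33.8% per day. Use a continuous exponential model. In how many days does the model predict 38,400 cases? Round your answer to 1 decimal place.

t ≈ 2.8 days

38400 = 14880 · e^(0.338·t)
t = ln(38400/14880) / 0.338 = ln(2.58065) / 0.338 = 0.94804 / 0.338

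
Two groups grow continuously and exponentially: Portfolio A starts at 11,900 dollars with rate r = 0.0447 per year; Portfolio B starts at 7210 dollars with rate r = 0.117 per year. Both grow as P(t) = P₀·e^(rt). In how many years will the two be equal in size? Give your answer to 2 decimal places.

t ≈ 6.93 years

11900·e^(0.0447t) = 7210·e^(0.117t)
11900/7210 = e^((0.117 − 0.0447)t) → ln(1.65049) = 0.0723·t
t = 0.50107 / 0.0723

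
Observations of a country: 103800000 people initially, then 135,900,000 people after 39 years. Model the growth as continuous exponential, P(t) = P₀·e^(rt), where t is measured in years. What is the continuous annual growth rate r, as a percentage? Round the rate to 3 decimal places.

135900000 = 103800000 · e^(r·39)
e^(39r) = 135900000/103800000 = 1.30925
r = ln(1.30925) / 39 = 0.26945 / 39

r ≈ 0.691% per year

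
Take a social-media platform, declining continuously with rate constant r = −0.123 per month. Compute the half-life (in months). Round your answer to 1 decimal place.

half-life = ln(2) / |r| = 0.69315 / 0.123

half-life ≈ 5.6 months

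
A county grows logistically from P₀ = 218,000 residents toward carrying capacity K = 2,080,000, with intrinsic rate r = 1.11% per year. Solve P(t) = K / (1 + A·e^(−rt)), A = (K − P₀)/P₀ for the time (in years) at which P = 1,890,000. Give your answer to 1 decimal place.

A = (2080000 − 218000)/218000 = 8.54128
1890000 = 2080000/(1 + 8.54128·e^(−0.0111t)) → 1 + 8.54128·e^(−0.0111t) = 1.10053
e^(−0.0111t) = 0.01177 → t = ln(84.9633)/0.0111 = 4.44222/0.0111

t ≈ 400.2 years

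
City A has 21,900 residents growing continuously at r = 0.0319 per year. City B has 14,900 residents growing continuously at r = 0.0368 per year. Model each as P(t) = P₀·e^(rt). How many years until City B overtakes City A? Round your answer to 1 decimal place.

t ≈ 78.6 years

21900·e^(0.0319t) = 14900·e^(0.0368t)
21900/14900 = e^((0.0368 − 0.0319)t) → ln(1.4698) = 0.0049·t
t = 0.38513 / 0.0049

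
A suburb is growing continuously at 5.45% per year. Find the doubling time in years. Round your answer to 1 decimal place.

doubling time = ln(2) / |r| = 0.69315 / 0.0545

doubling time ≈ 12.7 years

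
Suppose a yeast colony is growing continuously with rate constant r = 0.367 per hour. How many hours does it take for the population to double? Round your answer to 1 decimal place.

doubling time ≈ 1.9 hours

doubling time = ln(2) / |r| = 0.69315 / 0.367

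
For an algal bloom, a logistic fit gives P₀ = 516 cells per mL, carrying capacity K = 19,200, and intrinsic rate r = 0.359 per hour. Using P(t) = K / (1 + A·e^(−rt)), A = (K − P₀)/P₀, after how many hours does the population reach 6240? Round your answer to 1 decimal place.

t ≈ 8.0 hours

A = (19200 − 516)/516 = 36.2093
6240 = 19200/(1 + 36.2093·e^(−0.359t)) → 1 + 36.2093·e^(−0.359t) = 3.07692
e^(−0.359t) = 0.057359 → t = ln(17.43411)/0.359 = 2.85843/0.359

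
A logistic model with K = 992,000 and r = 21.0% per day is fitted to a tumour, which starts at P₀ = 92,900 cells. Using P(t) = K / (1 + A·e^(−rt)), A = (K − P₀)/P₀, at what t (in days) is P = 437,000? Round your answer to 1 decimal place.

t ≈ 9.7 days

A = (992000 − 92900)/92900 = 9.67815
437000 = 992000/(1 + 9.67815·e^(−0.21t)) → 1 + 9.67815·e^(−0.21t) = 2.27002
e^(−0.21t) = 0.131226 → t = ln(7.62045)/0.21 = 2.03084/0.21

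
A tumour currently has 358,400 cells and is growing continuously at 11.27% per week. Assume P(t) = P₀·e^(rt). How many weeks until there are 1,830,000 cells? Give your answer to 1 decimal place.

1830000 = 358400 · e^(0.1127·t)
t = ln(1830000/358400) / 0.1127 = ln(5.10603) / 0.1127 = 1.63042 / 0.1127

t ≈ 14.5 weeks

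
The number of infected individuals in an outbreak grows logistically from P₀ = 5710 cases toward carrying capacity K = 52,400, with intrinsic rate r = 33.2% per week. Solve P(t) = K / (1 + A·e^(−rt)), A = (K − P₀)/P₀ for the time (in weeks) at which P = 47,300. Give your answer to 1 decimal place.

A = (52400 − 5710)/5710 = 8.17688
47300 = 52400/(1 + 8.17688·e^(−0.332t)) → 1 + 8.17688·e^(−0.332t) = 1.10782
e^(−0.332t) = 0.013186 → t = ln(75.83658)/0.332 = 4.32858/0.332

t ≈ 13.0 weeks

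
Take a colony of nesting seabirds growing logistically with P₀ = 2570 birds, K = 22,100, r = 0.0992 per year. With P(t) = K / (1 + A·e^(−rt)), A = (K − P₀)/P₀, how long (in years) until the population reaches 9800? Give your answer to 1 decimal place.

A = (22100 − 2570)/2570 = 7.59922
9800 = 22100/(1 + 7.59922·e^(−0.0992t)) → 1 + 7.59922·e^(−0.0992t) = 2.2551
e^(−0.0992t) = 0.165162 → t = ln(6.05466)/0.0992 = 1.80083/0.0992

t ≈ 18.2 years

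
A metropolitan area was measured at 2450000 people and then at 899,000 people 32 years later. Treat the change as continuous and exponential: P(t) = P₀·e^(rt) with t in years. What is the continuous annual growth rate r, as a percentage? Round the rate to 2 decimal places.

899000 = 2450000 · e^(r·32)
e^(32r) = 899000/2450000 = 0.36694
r = ln(0.36694) / 32 = -1.00256 / 32

r ≈ -3.13% per year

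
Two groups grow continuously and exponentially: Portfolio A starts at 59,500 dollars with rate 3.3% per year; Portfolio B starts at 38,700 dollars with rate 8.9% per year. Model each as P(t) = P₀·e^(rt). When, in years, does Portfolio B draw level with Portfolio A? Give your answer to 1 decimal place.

t ≈ 7.7 years

59500·e^(0.033t) = 38700·e^(0.089t)
59500/38700 = e^((0.089 − 0.033)t) → ln(1.53747) = 0.056·t
t = 0.43014 / 0.056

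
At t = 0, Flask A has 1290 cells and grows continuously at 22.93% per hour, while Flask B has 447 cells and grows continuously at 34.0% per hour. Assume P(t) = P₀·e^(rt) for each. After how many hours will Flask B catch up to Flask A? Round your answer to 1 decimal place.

t ≈ 9.6 hours

1290·e^(0.2293t) = 447·e^(0.34t)
1290/447 = e^((0.34 − 0.2293)t) → ln(2.88591) = 0.1107·t
t = 1.05984 / 0.1107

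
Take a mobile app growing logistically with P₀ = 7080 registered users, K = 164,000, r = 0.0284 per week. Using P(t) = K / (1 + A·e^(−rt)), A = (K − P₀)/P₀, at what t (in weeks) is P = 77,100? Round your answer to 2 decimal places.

t ≈ 104.89 weeks

A = (164000 − 7080)/7080 = 22.16384
77100 = 164000/(1 + 22.16384·e^(−0.0284t)) → 1 + 22.16384·e^(−0.0284t) = 2.12711
e^(−0.0284t) = 0.050853 → t = ln(19.66435)/0.0284 = 2.97881/0.0284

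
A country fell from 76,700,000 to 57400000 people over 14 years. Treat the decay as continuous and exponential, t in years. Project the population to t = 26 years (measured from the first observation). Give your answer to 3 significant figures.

≈ 44,800,000 people

r = ln(57400000/76700000) / 14 ≈ -0.020704 per year
P(26) = 76700000 · e^(-0.020704·26) = 76700000 · 0.58374 ≈ 44772544.21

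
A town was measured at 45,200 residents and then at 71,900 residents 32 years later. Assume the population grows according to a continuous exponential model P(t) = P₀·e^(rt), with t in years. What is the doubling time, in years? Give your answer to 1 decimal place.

doubling time ≈ 47.8 years

r = ln(71900/45200) / 32 = ln(1.59071) / 32 ≈ 0.014506 per year
doubling time = ln 2 / |r| = 0.69315 / 0.014506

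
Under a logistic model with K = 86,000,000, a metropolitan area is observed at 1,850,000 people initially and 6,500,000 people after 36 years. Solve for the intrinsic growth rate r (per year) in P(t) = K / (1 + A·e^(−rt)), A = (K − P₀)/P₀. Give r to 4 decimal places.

r ≈ 0.0365 per year

A = (86000000 − 1850000)/1850000 = 45.48649
6500000 = 86000000/(1 + 45.48649·e^(−r·36)) → e^(−36r) = (13.23077 − 1)/45.48649 = 0.268888
r = −ln(0.268888)/36 = 1.31346/36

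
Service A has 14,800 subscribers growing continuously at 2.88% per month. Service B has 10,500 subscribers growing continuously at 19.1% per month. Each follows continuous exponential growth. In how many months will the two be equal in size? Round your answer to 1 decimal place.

t ≈ 2.1 months

14800·e^(0.0288t) = 10500·e^(0.191t)
14800/10500 = e^((0.191 − 0.0288)t) → ln(1.40952) = 0.1622·t
t = 0.34325 / 0.1622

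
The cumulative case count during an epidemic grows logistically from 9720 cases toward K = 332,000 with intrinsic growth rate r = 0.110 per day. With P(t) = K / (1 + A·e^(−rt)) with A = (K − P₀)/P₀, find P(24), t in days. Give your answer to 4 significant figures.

≈ 98,630 cases

A = (332000 − 9720)/9720 = 33.15638
P(24) = 332000 / (1 + 33.15638·e^(−0.11·24)) = 332000 / (1 + 33.15638·0.071361)
= 332000 / 3.36608 ≈ 98631.01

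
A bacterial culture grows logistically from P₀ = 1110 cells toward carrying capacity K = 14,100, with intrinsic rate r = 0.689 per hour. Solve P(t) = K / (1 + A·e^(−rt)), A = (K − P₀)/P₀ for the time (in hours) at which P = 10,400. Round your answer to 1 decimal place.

A = (14100 − 1110)/1110 = 11.7027
10400 = 14100/(1 + 11.7027·e^(−0.689t)) → 1 + 11.7027·e^(−0.689t) = 1.35577
e^(−0.689t) = 0.030401 → t = ln(32.89408)/0.689 = 3.49329/0.689

t ≈ 5.1 hours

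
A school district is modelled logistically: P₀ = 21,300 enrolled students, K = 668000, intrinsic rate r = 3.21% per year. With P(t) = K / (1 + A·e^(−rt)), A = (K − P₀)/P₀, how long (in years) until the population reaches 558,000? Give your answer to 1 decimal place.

t ≈ 156.9 years

A = (668000 − 21300)/21300 = 30.3615
558000 = 668000/(1 + 30.3615·e^(−0.0321t)) → 1 + 30.3615·e^(−0.0321t) = 1.19713
e^(−0.0321t) = 0.006493 → t = ln(154.01562)/0.0321 = 5.03705/0.0321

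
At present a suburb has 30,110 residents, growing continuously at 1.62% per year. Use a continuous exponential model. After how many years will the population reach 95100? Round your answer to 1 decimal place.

95100 = 30110 · e^(0.0162·t)
t = ln(95100/30110) / 0.0162 = ln(3.15842) / 0.0162 = 1.15007 / 0.0162

t ≈ 71.0 years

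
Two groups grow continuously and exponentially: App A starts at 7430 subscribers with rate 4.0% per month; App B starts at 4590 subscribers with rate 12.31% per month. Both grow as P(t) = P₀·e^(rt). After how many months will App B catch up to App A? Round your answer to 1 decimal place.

t ≈ 5.8 months

7430·e^(0.04t) = 4590·e^(0.1231t)
7430/4590 = e^((0.1231 − 0.04)t) → ln(1.61874) = 0.0831·t
t = 0.48165 / 0.0831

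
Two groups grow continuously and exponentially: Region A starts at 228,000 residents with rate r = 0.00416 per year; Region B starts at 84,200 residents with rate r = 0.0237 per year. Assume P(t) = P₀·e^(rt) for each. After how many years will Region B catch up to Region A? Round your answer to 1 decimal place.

t ≈ 51.0 years

228000·e^(0.00416t) = 84200·e^(0.0237t)
228000/84200 = e^((0.0237 − 0.00416)t) → ln(2.70784) = 0.01954·t
t = 0.99615 / 0.01954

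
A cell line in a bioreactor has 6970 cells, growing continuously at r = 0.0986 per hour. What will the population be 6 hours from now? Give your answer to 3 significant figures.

≈ 12,600 cells

P(6) = 6970 · e^(0.0986·6) = 6970 · e^(0.5916)
= 6970 · 1.80688 ≈ 12593.93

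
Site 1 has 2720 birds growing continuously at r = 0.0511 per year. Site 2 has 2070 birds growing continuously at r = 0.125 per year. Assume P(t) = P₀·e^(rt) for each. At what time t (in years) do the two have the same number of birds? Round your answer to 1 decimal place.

t ≈ 3.7 years

2720·e^(0.0511t) = 2070·e^(0.125t)
2720/2070 = e^((0.125 − 0.0511)t) → ln(1.31401) = 0.0739·t
t = 0.27308 / 0.0739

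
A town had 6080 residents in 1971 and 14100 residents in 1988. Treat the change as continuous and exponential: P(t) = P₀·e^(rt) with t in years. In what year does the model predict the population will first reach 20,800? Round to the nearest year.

year 1996

r = ln(14100/6080) / 17 = 0.84117/17 ≈ 0.049481 per year
t = ln(20800/6080) / r = 1.22995/0.049481 ≈ 24.86 years after 1971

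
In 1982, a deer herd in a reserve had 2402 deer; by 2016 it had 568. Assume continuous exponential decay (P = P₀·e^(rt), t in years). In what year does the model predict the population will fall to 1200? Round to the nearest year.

year 1998

r = ln(568/2402) / 34 = -1.44194/34 ≈ -0.04241 per year
t = ln(1200/2402) / r = -0.69398/-0.04241 ≈ 16.36 years after 1982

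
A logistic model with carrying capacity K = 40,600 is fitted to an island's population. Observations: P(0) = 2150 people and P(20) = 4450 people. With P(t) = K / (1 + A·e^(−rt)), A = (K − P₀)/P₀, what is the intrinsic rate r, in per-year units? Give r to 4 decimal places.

r ≈ 0.0395 per year

A = (40600 − 2150)/2150 = 17.88372
4450 = 40600/(1 + 17.88372·e^(−r·20)) → e^(−20r) = (9.1236 − 1)/17.88372 = 0.454245
r = −ln(0.454245)/20 = 0.78912/20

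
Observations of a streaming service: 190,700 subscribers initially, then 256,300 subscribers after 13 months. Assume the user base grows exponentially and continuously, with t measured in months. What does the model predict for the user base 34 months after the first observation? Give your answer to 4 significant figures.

≈ 413,200 subscribers

r = ln(256300/190700) / 13 ≈ 0.022742 per month
P(34) = 190700 · e^(0.022742·34) = 190700 · 2.16676 ≈ 413200.29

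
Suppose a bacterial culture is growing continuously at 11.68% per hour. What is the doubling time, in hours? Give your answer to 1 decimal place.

doubling time ≈ 5.9 hours

doubling time = ln(2) / |r| = 0.69315 / 0.1168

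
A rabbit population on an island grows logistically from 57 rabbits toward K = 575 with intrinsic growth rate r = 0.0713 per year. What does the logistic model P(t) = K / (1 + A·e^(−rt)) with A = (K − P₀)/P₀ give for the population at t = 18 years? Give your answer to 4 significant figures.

≈ 163.4 rabbits

A = (575 − 57)/57 = 9.08772
P(18) = 575 / (1 + 9.08772·e^(−0.0713·18)) = 575 / (1 + 9.08772·0.277094)
= 575 / 3.51815 ≈ 163.44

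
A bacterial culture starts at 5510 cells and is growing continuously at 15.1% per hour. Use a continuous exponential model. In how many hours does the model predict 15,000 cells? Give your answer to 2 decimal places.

15000 = 5510 · e^(0.151·t)
t = ln(15000/5510) / 0.151 = ln(2.72232) / 0.151 = 1.00149 / 0.151

t ≈ 6.63 hours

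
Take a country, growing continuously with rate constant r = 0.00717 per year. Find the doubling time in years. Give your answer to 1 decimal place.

doubling time ≈ 96.7 years

doubling time = ln(2) / |r| = 0.69315 / 0.00717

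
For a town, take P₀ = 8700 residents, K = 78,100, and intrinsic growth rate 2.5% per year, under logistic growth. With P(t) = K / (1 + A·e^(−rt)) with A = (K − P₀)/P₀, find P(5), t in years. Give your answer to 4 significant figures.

A = (78100 − 8700)/8700 = 7.97701
P(5) = 78100 / (1 + 7.97701·e^(−0.025·5)) = 78100 / (1 + 7.97701·0.882497)
= 78100 / 8.03969 ≈ 9714.31

≈ 9,714 residents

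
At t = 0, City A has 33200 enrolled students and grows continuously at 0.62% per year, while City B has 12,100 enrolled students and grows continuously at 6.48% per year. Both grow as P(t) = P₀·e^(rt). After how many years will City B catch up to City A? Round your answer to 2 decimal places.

t ≈ 17.22 years

33200·e^(0.0062t) = 12100·e^(0.0648t)
33200/12100 = e^((0.0648 − 0.0062)t) → ln(2.7438) = 0.0586·t
t = 1.00934 / 0.0586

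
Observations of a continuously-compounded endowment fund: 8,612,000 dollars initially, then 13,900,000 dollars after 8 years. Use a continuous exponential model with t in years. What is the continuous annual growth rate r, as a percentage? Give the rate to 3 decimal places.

r ≈ 5.984% per year

13900000 = 8612000 · e^(r·8)
e^(8r) = 13900000/8612000 = 1.61403
r = ln(1.61403) / 8 = 0.47873 / 8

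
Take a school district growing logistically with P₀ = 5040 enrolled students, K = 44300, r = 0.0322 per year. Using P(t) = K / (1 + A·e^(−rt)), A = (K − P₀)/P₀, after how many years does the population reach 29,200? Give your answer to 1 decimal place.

A = (44300 − 5040)/5040 = 7.78968
29200 = 44300/(1 + 7.78968·e^(−0.0322t)) → 1 + 7.78968·e^(−0.0322t) = 1.51712
e^(−0.0322t) = 0.066386 → t = ln(15.06349)/0.0322 = 2.71227/0.0322

t ≈ 84.2 years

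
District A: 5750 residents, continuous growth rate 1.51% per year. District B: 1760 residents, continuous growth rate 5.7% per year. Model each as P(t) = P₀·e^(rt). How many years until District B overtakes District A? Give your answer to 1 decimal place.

5750·e^(0.0151t) = 1760·e^(0.057t)
5750/1760 = e^((0.057 − 0.0151)t) → ln(3.26705) = 0.0419·t
t = 1.18389 / 0.0419

t ≈ 28.3 years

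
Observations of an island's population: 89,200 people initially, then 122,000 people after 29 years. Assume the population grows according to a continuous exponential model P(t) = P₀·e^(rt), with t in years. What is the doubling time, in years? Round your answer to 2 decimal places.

r = ln(122000/89200) / 29 = ln(1.36771) / 29 ≈ 0.010798 per year
doubling time = ln 2 / |r| = 0.69315 / 0.010798

doubling time ≈ 64.19 years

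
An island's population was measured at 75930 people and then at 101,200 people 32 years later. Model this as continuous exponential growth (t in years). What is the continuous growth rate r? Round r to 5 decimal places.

101200 = 75930 · e^(r·32)
e^(32r) = 101200/75930 = 1.33281
r = ln(1.33281) / 32 = 0.28729 / 32

r ≈ 0.00898 per year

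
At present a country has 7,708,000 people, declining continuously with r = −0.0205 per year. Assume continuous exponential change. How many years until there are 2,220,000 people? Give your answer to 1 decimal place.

2220000 = 7708000 · e^(-0.0205·t)
t = ln(2220000/7708000) / -0.0205 = ln(0.28801) / -0.0205 = -1.24475 / -0.0205

t ≈ 60.7 years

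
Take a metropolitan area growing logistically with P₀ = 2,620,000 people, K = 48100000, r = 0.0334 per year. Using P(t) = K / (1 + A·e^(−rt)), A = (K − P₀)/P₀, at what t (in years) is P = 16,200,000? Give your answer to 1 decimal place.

t ≈ 65.2 years

A = (48100000 − 2620000)/2620000 = 17.35878
16200000 = 48100000/(1 + 17.35878·e^(−0.0334t)) → 1 + 17.35878·e^(−0.0334t) = 2.96914
e^(−0.0334t) = 0.113437 → t = ln(8.81543)/0.0334 = 2.1765/0.0334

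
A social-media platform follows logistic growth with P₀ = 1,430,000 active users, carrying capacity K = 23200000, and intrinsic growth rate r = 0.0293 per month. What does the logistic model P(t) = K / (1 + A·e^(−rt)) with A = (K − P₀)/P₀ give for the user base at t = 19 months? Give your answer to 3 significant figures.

A = (23200000 − 1430000)/1430000 = 15.22378
P(19) = 23200000 / (1 + 15.22378·e^(−0.0293·19)) = 23200000 / (1 + 15.22378·0.573097)
= 23200000 / 9.7247 ≈ 2385676.96

≈ 2,390,000 active users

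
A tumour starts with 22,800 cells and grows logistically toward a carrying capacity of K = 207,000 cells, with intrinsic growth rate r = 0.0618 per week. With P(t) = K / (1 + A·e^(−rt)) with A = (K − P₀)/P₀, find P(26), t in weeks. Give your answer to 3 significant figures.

≈ 79,000 cells

A = (207000 − 22800)/22800 = 8.07895
P(26) = 207000 / (1 + 8.07895·e^(−0.0618·26)) = 207000 / (1 + 8.07895·0.200528)
= 207000 / 2.62006 ≈ 79005.9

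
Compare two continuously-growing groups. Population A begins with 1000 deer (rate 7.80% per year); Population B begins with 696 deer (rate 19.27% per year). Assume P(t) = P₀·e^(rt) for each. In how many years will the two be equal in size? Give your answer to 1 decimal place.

t ≈ 3.2 years

1000·e^(0.078t) = 696·e^(0.1927t)
1000/696 = e^((0.1927 − 0.078)t) → ln(1.43678) = 0.1147·t
t = 0.36241 / 0.1147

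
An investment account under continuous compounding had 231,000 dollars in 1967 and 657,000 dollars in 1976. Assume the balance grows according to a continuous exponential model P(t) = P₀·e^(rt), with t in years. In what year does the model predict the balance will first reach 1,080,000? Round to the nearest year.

r = ln(657000/231000) / 9 = 1.04527/9 ≈ 0.116141 per year
t = ln(1080000/231000) / r = 1.5423/0.116141 ≈ 13.28 years after 1967

year 1980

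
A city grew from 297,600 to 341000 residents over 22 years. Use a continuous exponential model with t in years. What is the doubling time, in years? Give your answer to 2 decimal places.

doubling time ≈ 112.02 years

r = ln(341000/297600) / 22 = ln(1.14583) / 22 ≈ 0.006188 per year
doubling time = ln 2 / |r| = 0.69315 / 0.006188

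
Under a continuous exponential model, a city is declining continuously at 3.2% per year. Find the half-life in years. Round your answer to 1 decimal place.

half-life = ln(2) / |r| = 0.69315 / 0.032

half-life ≈ 21.7 years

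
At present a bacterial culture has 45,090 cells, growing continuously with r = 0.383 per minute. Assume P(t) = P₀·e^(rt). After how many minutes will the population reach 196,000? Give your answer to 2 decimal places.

196000 = 45090 · e^(0.383·t)
t = ln(196000/45090) / 0.383 = ln(4.34686) / 0.383 = 1.46945 / 0.383

t ≈ 3.84 minutes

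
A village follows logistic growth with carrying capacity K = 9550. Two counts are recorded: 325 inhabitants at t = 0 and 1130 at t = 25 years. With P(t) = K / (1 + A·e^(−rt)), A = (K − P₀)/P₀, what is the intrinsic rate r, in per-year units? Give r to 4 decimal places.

r ≈ 0.0535 per year

A = (9550 − 325)/325 = 28.38462
1130 = 9550/(1 + 28.38462·e^(−r·25)) → e^(−25r) = (8.45133 − 1)/28.38462 = 0.262513
r = −ln(0.262513)/25 = 1.33746/25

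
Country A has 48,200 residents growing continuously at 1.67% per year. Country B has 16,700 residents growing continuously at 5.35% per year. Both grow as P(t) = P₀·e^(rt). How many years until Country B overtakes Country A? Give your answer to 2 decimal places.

t ≈ 28.80 years

48200·e^(0.0167t) = 16700·e^(0.0535t)
48200/16700 = e^((0.0535 − 0.0167)t) → ln(2.88623) = 0.0368·t
t = 1.05995 / 0.0368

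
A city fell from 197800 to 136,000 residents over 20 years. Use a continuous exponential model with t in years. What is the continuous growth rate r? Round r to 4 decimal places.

136000 = 197800 · e^(r·20)
e^(20r) = 136000/197800 = 0.68756
r = ln(0.68756) / 20 = -0.3746 / 20

r ≈ -0.0187 per year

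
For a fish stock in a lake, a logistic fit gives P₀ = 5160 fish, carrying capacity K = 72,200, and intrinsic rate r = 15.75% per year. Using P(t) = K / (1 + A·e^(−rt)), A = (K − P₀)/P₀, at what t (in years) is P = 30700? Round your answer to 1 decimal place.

A = (72200 − 5160)/5160 = 12.99225
30700 = 72200/(1 + 12.99225·e^(−0.1575t)) → 1 + 12.99225·e^(−0.1575t) = 2.35179
e^(−0.1575t) = 0.104046 → t = ln(9.61113)/0.1575 = 2.26292/0.1575

t ≈ 14.4 years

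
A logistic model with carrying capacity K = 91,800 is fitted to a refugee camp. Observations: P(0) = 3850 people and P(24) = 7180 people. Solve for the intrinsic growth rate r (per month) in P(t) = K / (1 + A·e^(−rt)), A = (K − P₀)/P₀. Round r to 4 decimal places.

r ≈ 0.0276 per month

A = (91800 − 3850)/3850 = 22.84416
7180 = 91800/(1 + 22.84416·e^(−r·24)) → e^(−24r) = (12.78552 − 1)/22.84416 = 0.515909
r = −ln(0.515909)/24 = 0.66182/24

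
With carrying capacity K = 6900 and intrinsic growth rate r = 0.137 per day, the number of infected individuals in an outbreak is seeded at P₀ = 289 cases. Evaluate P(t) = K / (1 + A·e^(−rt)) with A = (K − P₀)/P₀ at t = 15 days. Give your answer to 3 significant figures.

A = (6900 − 289)/289 = 22.87543
P(15) = 6900 / (1 + 22.87543·e^(−0.137·15)) = 6900 / (1 + 22.87543·0.128093)
= 6900 / 3.93018 ≈ 1755.65

≈ 1,760 cases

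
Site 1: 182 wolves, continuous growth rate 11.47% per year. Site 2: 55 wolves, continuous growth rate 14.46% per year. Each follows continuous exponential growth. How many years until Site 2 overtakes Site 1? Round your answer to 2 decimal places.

t ≈ 40.02 years

182·e^(0.1147t) = 55·e^(0.1446t)
182/55 = e^((0.1446 − 0.1147)t) → ln(3.30909) = 0.0299·t
t = 1.19667 / 0.0299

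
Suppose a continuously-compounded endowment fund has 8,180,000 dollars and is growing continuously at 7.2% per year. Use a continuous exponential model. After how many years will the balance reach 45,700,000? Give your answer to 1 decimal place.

45700000 = 8180000 · e^(0.072·t)
t = ln(45700000/8180000) / 0.072 = ln(5.5868) / 0.072 = 1.72041 / 0.072

t ≈ 23.9 years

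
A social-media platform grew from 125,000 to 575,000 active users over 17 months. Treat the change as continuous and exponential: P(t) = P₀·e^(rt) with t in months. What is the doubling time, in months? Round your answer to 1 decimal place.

r = ln(575000/125000) / 17 = ln(4.6) / 17 ≈ 0.089768 per month
doubling time = ln 2 / |r| = 0.69315 / 0.089768

doubling time ≈ 7.7 months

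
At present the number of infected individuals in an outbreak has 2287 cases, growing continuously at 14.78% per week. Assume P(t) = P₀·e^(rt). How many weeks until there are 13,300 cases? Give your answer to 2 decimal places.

t ≈ 11.91 weeks

13300 = 2287 · e^(0.1478·t)
t = ln(13300/2287) / 0.1478 = ln(5.81548) / 0.1478 = 1.76052 / 0.1478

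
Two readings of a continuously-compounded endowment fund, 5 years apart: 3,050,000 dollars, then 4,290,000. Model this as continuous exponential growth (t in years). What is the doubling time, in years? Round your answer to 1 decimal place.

r = ln(4290000/3050000) / 5 = ln(1.40656) / 5 ≈ 0.068229 per year
doubling time = ln 2 / |r| = 0.69315 / 0.068229

doubling time ≈ 10.2 years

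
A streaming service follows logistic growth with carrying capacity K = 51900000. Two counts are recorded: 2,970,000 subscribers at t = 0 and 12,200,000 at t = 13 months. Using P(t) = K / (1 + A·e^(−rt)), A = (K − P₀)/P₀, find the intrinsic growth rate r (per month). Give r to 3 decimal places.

r ≈ 0.125 per month

A = (51900000 − 2970000)/2970000 = 16.47475
12200000 = 51900000/(1 + 16.47475·e^(−r·13)) → e^(−13r) = (4.2541 − 1)/16.47475 = 0.19752
r = −ln(0.19752)/13 = 1.62191/13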